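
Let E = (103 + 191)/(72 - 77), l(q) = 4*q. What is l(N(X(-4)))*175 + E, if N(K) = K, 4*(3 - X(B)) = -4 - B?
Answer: 10206/5 ≈ 2041.2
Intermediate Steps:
X(B) = 4 + B/4 (X(B) = 3 - (-4 - B)/4 = 3 + (1 + B/4) = 4 + B/4)
E = -294/5 (E = 294/(-5) = 294*(-⅕) = -294/5 ≈ -58.800)
l(N(X(-4)))*175 + E = (4*(4 + (¼)*(-4)))*175 - 294/5 = (4*(4 - 1))*175 - 294/5 = (4*3)*175 - 294/5 = 12*175 - 294/5 = 2100 - 294/5 = 10206/5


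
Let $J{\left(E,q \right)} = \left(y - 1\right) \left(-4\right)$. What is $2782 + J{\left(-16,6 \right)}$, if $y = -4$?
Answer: $2802$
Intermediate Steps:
$J{\left(E,q \right)} = 20$ ($J{\left(E,q \right)} = \left(-4 - 1\right) \left(-4\right) = \left(-5\right) \left(-4\right) = 20$)
$2782 + J{\left(-16,6 \right)} = 2782 + 20 = 2802$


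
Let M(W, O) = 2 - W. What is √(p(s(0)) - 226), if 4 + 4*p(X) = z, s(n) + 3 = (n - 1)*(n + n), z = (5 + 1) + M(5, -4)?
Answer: I*√905/2 ≈ 15.042*I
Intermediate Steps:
z = 3 (z = (5 + 1) + (2 - 1*5) = 6 + (2 - 5) = 6 - 3 = 3)
s(n) = -3 + 2*n*(-1 + n) (s(n) = -3 + (n - 1)*(n + n) = -3 + (-1 + n)*(2*n) = -3 + 2*n*(-1 + n))
p(X) = -¼ (p(X) = -1 + (¼)*3 = -1 + ¾ = -¼)
√(p(s(0)) - 226) = √(-¼ - 226) = √(-905/4) = I*√905/2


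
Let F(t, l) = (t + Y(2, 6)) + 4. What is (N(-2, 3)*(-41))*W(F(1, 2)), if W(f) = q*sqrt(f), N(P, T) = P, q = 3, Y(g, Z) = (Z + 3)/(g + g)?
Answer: 123*sqrt(29) ≈ 662.38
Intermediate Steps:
Y(g, Z) = (3 + Z)/(2*g) (Y(g, Z) = (3 + Z)/((2*g)) = (3 + Z)*(1/(2*g)) = (3 + Z)/(2*g))
F(t, l) = 25/4 + t (F(t, l) = (t + (1/2)*(3 + 6)/2) + 4 = (t + (1/2)*(1/2)*9) + 4 = (t + 9/4) + 4 = (9/4 + t) + 4 = 25/4 + t)
W(f) = 3*sqrt(f)
(N(-2, 3)*(-41))*W(F(1, 2)) = (-2*(-41))*(3*sqrt(25/4 + 1)) = 82*(3*sqrt(29/4)) = 82*(3*(sqrt(29)/2)) = 82*(3*sqrt(29)/2) = 123*sqrt(29)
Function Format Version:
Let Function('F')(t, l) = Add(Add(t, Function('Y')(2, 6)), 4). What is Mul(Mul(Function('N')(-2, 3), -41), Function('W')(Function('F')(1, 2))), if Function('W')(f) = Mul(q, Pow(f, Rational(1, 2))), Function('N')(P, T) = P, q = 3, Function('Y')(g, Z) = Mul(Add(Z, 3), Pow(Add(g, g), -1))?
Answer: Mul(123, Pow(29, Rational(1, 2))) ≈ 662.38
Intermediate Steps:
Function('Y')(g, Z) = Mul(Rational(1, 2), Pow(g, -1), Add(3, Z)) (Function('Y')(g, Z) = Mul(Add(3, Z), Pow(Mul(2, g), -1)) = Mul(Add(3, Z), Mul(Rational(1, 2), Pow(g, -1))) = Mul(Rational(1, 2), Pow(g, -1), Add(3, Z)))
Function('F')(t, l) = Add(Rational(25, 4), t) (Function('F')(t, l) = Add(Add(t, Mul(Rational(1, 2), Pow(2, -1), Add(3, 6))), 4) = Add(Add(t, Mul(Rational(1, 2), Rational(1, 2), 9)), 4) = Add(Add(t, Rational(9, 4)), 4) = Add(Add(Rational(9, 4), t), 4) = Add(Rational(25, 4), t))
Function('W')(f) = Mul(3, Pow(f, Rational(1, 2)))
Mul(Mul(Function('N')(-2, 3), -41), Function('W')(Function('F')(1, 2))) = Mul(Mul(-2, -41), Mul(3, Pow(Add(Rational(25, 4), 1), Rational(1, 2)))) = Mul(82, Mul(3, Pow(Rational(29, 4), Rational(1, 2)))) = Mul(82, Mul(3, Mul(Rational(1, 2), Pow(29, Rational(1, 2))))) = Mul(82, Mul(Rational(3, 2), Pow(29, Rational(1, 2)))) = Mul(123, Pow(29, Rational(1, 2)))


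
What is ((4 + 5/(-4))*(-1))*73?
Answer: -803/4 ≈ -200.75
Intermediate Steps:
((4 + 5/(-4))*(-1))*73 = ((4 + 5*(-¼))*(-1))*73 = ((4 - 5/4)*(-1))*73 = ((11/4)*(-1))*73 = -11/4*73 = -803/4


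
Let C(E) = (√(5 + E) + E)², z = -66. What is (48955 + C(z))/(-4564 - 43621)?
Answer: -10650/9637 + 132*I*√61/48185 ≈ -1.1051 + 0.021396*I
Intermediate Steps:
C(E) = (E + √(5 + E))²
(48955 + C(z))/(-4564 - 43621) = (48955 + (-66 + √(5 - 66))²)/(-4564 - 43621) = (48955 + (-66 + √(-61))²)/(-48185) = (48955 + (-66 + I*√61)²)*(-1/48185) = -9791/9637 - (-66 + I*√61)²/48185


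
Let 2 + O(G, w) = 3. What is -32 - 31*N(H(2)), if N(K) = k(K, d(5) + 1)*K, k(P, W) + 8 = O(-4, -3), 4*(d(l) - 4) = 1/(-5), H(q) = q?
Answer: 402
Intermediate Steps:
O(G, w) = 1 (O(G, w) = -2 + 3 = 1)
d(l) = 79/20 (d(l) = 4 + (¼)/(-5) = 4 + (¼)*(-⅕) = 4 - 1/20 = 79/20)
k(P, W) = -7 (k(P, W) = -8 + 1 = -7)
N(K) = -7*K
-32 - 31*N(H(2)) = -32 - (-217)*2 = -32 - 31*(-14) = -32 + 434 = 402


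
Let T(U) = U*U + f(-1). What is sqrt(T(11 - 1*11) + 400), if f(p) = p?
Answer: sqrt(399) ≈ 19.975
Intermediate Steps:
T(U) = -1 + U**2 (T(U) = U*U - 1 = U**2 - 1 = -1 + U**2)
sqrt(T(11 - 1*11) + 400) = sqrt((-1 + (11 - 1*11)**2) + 400) = sqrt((-1 + (11 - 11)**2) + 400) = sqrt((-1 + 0**2) + 400) = sqrt((-1 + 0) + 400) = sqrt(-1 + 400) = sqrt(399)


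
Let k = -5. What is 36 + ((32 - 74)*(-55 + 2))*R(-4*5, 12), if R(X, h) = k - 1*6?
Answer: -24450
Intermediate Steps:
R(X, h) = -11 (R(X, h) = -5 - 1*6 = -5 - 6 = -11)
36 + ((32 - 74)*(-55 + 2))*R(-4*5, 12) = 36 + ((32 - 74)*(-55 + 2))*(-11) = 36 - 42*(-53)*(-11) = 36 + 2226*(-11) = 36 - 24486 = -24450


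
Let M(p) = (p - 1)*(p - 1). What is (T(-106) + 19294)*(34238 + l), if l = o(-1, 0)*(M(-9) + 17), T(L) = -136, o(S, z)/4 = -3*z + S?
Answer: 646965660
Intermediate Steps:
o(S, z) = -12*z + 4*S (o(S, z) = 4*(-3*z + S) = 4*(S - 3*z) = -12*z + 4*S)
M(p) = (-1 + p)**2 (M(p) = (-1 + p)*(-1 + p) = (-1 + p)**2)
l = -468 (l = (-12*0 + 4*(-1))*((-1 - 9)**2 + 17) = (0 - 4)*((-10)**2 + 17) = -4*(100 + 17) = -4*117 = -468)
(T(-106) + 19294)*(34238 + l) = (-136 + 19294)*(34238 - 468) = 19158*33770 = 646965660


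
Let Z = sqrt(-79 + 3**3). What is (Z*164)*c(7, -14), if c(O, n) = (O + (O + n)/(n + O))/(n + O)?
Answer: -2624*I*sqrt(13)/7 ≈ -1351.6*I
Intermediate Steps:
c(O, n) = (1 + O)/(O + n) (c(O, n) = (O + (O + n)/(O + n))/(O + n) = (O + 1)/(O + n) = (1 + O)/(O + n))
Z = 2*I*sqrt(13) (Z = sqrt(-79 + 27) = sqrt(-52) = 2*I*sqrt(13) ≈ 7.2111*I)
(Z*164)*c(7, -14) = ((2*I*sqrt(13))*164)*((1 + 7)/(7 - 14)) = (328*I*sqrt(13))*(8/(-7)) = (328*I*sqrt(13))*(-1/7*8) = (328*I*sqrt(13))*(-8/7) = -2624*I*sqrt(13)/7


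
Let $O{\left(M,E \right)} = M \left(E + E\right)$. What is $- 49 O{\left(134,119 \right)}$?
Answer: $-1562708$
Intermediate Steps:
$O{\left(M,E \right)} = 2 E M$ ($O{\left(M,E \right)} = M 2 E = 2 E M$)
$- 49 O{\left(134,119 \right)} = - 49 \cdot 2 \cdot 119 \cdot 134 = \left(-49\right) 31892 = -1562708$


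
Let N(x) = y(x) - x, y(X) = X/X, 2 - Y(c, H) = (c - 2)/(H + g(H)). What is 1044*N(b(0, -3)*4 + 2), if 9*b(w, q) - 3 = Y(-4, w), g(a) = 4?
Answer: -4060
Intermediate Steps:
Y(c, H) = 2 - (-2 + c)/(4 + H) (Y(c, H) = 2 - (c - 2)/(H + 4) = 2 - (-2 + c)/(4 + H))
y(X) = 1
b(w, q) = ⅓ + (14 + 2*w)/(9*(4 + w)) (b(w, q) = ⅓ + ((10 - 1*(-4) + 2*w)/(4 + w))/9 = ⅓ + ((10 + 4 + 2*w)/(4 + w))/9 = ⅓ + ((14 + 2*w)/(4 + w))/9 = ⅓ + (14 + 2*w)/(9*(4 + w)))
N(x) = 1 - x
1044*N(b(0, -3)*4 + 2) = 1044*(1 - (((26 + 5*0)/(9*(4 + 0)))*4 + 2)) = 1044*(1 - (((⅑)*(26 + 0)/4)*4 + 2)) = 1044*(1 - (((⅑)*(¼)*26)*4 + 2)) = 1044*(1 - ((13/18)*4 + 2)) = 1044*(1 - (26/9 + 2)) = 1044*(1 - 1*44/9) = 1044*(1 - 44/9) = 1044*(-35/9) = -4060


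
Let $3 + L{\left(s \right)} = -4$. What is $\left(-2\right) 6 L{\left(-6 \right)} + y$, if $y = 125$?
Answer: $209$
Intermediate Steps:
$L{\left(s \right)} = -7$ ($L{\left(s \right)} = -3 - 4 = -7$)
$\left(-2\right) 6 L{\left(-6 \right)} + y = \left(-2\right) 6 \left(-7\right) + 125 = \left(-12\right) \left(-7\right) + 125 = 84 + 125 = 209$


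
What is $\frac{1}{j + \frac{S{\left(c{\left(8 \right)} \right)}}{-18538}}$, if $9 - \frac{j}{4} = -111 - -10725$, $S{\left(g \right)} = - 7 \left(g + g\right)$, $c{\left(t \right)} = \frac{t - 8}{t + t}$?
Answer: $- \frac{1}{42420} \approx -2.3574 \cdot 10^{-5}$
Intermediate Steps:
$c{\left(t \right)} = \frac{-8 + t}{2 t}$
$S{\left(g \right)} = - 14 g$ ($S{\left(g \right)} = - 7 \cdot 2 g = - 14 g$)
$j = -42420$ ($j = 36 - 4 \left(-111 - -10725\right) = 36 - 4 \left(-111 + 10725\right) = 36 - 42456 = -42420$)
$\frac{1}{j + \frac{S{\left(c{\left(8 \right)} \right)}}{-18538}} = \frac{1}{-42420 + \frac{\left(-14\right) \frac{-8 + 8}{2 \cdot 8}}{-18538}} = \frac{1}{-42420 + - 14 \cdot \frac{1}{2} \cdot \frac{1}{8} \cdot 0 \left(- \frac{1}{18538}\right)} = \frac{1}{-42420 + \left(-14\right) 0 \left(- \frac{1}{18538}\right)} = \frac{1}{-42420 + 0 \left(- \frac{1}{18538}\right)} = \frac{1}{-42420 + 0} = \frac{1}{-42420} = - \frac{1}{42420}$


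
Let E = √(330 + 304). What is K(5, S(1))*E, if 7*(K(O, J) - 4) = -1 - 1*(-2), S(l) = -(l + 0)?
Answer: 29*√634/7 ≈ 104.31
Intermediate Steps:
S(l) = -l
K(O, J) = 29/7 (K(O, J) = 4 + (-1 - 1*(-2))/7 = 4 + (-1 + 2)/7 = 4 + (⅐)*1 = 4 + ⅐ = 29/7)
E = √634 ≈ 25.179
K(5, S(1))*E = 29*√634/7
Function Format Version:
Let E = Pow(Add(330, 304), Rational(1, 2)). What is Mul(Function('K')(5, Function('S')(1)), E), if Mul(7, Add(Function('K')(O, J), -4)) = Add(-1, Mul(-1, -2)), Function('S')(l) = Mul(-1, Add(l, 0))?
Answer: Mul(Rational(29, 7), Pow(634, Rational(1, 2))) ≈ 104.31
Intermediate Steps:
Function('S')(l) = Mul(-1, l)
Function('K')(O, J) = Rational(29, 7) (Function('K')(O, J) = Add(4, Mul(Rational(1, 7), Add(-1, Mul(-1, -2)))) = Add(4, Mul(Rational(1, 7), Add(-1, 2))) = Add(4, Mul(Rational(1, 7), 1)) = Add(4, Rational(1, 7)) = Rational(29, 7))
E = Pow(634, Rational(1, 2)) ≈ 25.179
Mul(Function('K')(5, Function('S')(1)), E) = Mul(Rational(29, 7), Pow(634, Rational(1, 2)))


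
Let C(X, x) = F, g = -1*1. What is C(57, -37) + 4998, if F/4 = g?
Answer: 4994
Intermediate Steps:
g = -1
F = -4 (F = 4*(-1) = -4)
C(X, x) = -4
C(57, -37) + 4998 = -4 + 4998 = 4994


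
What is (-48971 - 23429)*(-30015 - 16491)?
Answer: 3367034400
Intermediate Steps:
(-48971 - 23429)*(-30015 - 16491) = -72400*(-46506) = 3367034400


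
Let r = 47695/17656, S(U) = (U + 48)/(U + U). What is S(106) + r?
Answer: 3207591/935768 ≈ 3.4278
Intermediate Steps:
S(U) = (48 + U)/(2*U) (S(U) = (48 + U)/((2*U)) = (48 + U)*(1/(2*U)) = (48 + U)/(2*U))
r = 47695/17656 (r = 47695*(1/17656) = 47695/17656 ≈ 2.7013)
S(106) + r = (½)*(48 + 106)/106 + 47695/17656 = (½)*(1/106)*154 + 47695/17656 = 77/106 + 47695/17656 = 3207591/935768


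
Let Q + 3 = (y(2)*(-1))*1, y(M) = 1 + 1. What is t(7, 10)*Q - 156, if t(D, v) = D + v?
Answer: -241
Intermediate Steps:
y(M) = 2
Q = -5 (Q = -3 + (2*(-1))*1 = -3 - 2*1 = -3 - 2 = -5)
t(7, 10)*Q - 156 = (7 + 10)*(-5) - 156 = 17*(-5) - 156 = -85 - 156 = -241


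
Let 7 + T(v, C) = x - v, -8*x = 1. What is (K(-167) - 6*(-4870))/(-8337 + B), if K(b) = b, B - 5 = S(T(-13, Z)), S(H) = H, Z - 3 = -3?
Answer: -232424/66609 ≈ -3.4894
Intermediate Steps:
Z = 0 (Z = 3 - 3 = 0)
x = -1/8 (x = -1/8*1 = -1/8 ≈ -0.12500)
T(v, C) = -57/8 - v (T(v, C) = -7 + (-1/8 - v) = -57/8 - v)
B = 87/8 (B = 5 + (-57/8 - 1*(-13)) = 5 + (-57/8 + 13) = 5 + 47/8 = 87/8 ≈ 10.875)
(K(-167) - 6*(-4870))/(-8337 + B) = (-167 - 6*(-4870))/(-8337 + 87/8) = (-167 + 29220)/(-66609/8) = 29053*(-8/66609) = -232424/66609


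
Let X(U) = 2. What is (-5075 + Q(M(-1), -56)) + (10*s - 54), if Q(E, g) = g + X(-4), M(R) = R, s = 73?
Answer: -4453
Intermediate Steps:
Q(E, g) = 2 + g (Q(E, g) = g + 2 = 2 + g)
(-5075 + Q(M(-1), -56)) + (10*s - 54) = (-5075 + (2 - 56)) + (10*73 - 54) = (-5075 - 54) + (730 - 54) = -5129 + 676 = -4453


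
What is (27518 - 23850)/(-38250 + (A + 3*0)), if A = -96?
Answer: -262/2739 ≈ -0.095655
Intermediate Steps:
(27518 - 23850)/(-38250 + (A + 3*0)) = (27518 - 23850)/(-38250 + (-96 + 3*0)) = 3668/(-38250 + (-96 + 0)) = 3668/(-38250 - 96) = 3668/(-38346) = 3668*(-1/38346) = -262/2739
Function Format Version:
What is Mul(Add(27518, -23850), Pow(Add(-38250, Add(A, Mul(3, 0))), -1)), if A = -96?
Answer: Rational(-262, 2739) ≈ -0.095655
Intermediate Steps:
Mul(Add(27518, -23850), Pow(Add(-38250, Add(A, Mul(3, 0))), -1)) = Mul(Add(27518, -23850), Pow(Add(-38250, Add(-96, Mul(3, 0))), -1)) = Mul(3668, Pow(Add(-38250, Add(-96, 0)), -1)) = Mul(3668, Pow(Add(-38250, -96), -1)) = Mul(3668, Pow(-38346, -1)) = Mul(3668, Rational(-1, 38346)) = Rational(-262, 2739)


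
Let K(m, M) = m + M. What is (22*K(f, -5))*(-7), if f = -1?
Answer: 924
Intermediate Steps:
K(m, M) = M + m
(22*K(f, -5))*(-7) = (22*(-5 - 1))*(-7) = (22*(-6))*(-7) = -132*(-7) = 924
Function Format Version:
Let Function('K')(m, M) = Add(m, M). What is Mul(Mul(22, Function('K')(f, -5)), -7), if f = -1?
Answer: 924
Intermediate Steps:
Function('K')(m, M) = Add(M, m)
Mul(Mul(22, Function('K')(f, -5)), -7) = Mul(Mul(22, Add(-5, -1)), -7) = Mul(Mul(22, -6), -7) = Mul(-132, -7) = 924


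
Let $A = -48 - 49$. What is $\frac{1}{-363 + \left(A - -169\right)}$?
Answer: $- \frac{1}{291} \approx -0.0034364$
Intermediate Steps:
$A = -97$
$\frac{1}{-363 + \left(A - -169\right)} = \frac{1}{-363 - -72} = \frac{1}{-363 + \left(-97 + 169\right)} = \frac{1}{-363 + 72} = \frac{1}{-291} = - \frac{1}{291}$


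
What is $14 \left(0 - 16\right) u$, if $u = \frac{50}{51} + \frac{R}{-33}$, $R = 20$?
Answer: $- \frac{15680}{187} \approx -83.85$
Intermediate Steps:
$u = \frac{70}{187}$ ($u = \frac{50}{51} + \frac{20}{-33} = 50 \cdot \frac{1}{51} + 20 \left(- \frac{1}{33}\right) = \frac{50}{51} - \frac{20}{33} = \frac{70}{187} \approx 0.37433$)
$14 \left(0 - 16\right) u = 14 \left(0 - 16\right) \frac{70}{187} = 14 \left(-16\right) \frac{70}{187} = \left(-224\right) \frac{70}{187} = - \frac{15680}{187}$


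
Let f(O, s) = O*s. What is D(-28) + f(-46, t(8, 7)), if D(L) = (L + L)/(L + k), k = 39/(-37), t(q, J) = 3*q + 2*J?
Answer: -1877028/1075 ≈ -1746.1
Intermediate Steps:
t(q, J) = 2*J + 3*q
k = -39/37 (k = 39*(-1/37) = -39/37 ≈ -1.0541)
D(L) = 2*L/(-39/37 + L) (D(L) = (L + L)/(L - 39/37) = (2*L)/(-39/37 + L) = 2*L/(-39/37 + L))
D(-28) + f(-46, t(8, 7)) = 74*(-28)/(-39 + 37*(-28)) - 46*(2*7 + 3*8) = 74*(-28)/(-39 - 1036) - 46*(14 + 24) = 74*(-28)/(-1075) - 46*38 = 74*(-28)*(-1/1075) - 1748 = 2072/1075 - 1748 = -1877028/1075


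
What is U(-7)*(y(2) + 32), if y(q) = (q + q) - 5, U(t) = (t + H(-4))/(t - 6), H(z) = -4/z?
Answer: 186/13 ≈ 14.308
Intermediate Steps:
U(t) = (1 + t)/(-6 + t) (U(t) = (t - 4/(-4))/(t - 6) = (t - 4*(-¼))/(-6 + t) = (t + 1)/(-6 + t) = (1 + t)/(-6 + t))
y(q) = -5 + 2*q (y(q) = 2*q - 5 = -5 + 2*q)
U(-7)*(y(2) + 32) = ((1 - 7)/(-6 - 7))*((-5 + 2*2) + 32) = (-6/(-13))*((-5 + 4) + 32) = (-1/13*(-6))*(-1 + 32) = (6/13)*31 = 186/13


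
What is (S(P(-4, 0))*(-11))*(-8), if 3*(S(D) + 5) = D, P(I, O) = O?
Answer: -440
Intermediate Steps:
S(D) = -5 + D/3
(S(P(-4, 0))*(-11))*(-8) = ((-5 + (⅓)*0)*(-11))*(-8) = ((-5 + 0)*(-11))*(-8) = -5*(-11)*(-8) = 55*(-8) = -440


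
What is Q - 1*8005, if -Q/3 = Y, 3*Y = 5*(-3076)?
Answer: 7375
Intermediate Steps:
Y = -15380/3 (Y = (5*(-3076))/3 = (1/3)*(-15380) = -15380/3 ≈ -5126.7)
Q = 15380 (Q = -3*(-15380/3) = 15380)
Q - 1*8005 = 15380 - 1*8005 = 15380 - 8005 = 7375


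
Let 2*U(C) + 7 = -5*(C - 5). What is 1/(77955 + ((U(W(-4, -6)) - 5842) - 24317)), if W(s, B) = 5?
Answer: 2/95585 ≈ 2.0924e-5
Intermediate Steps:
U(C) = 9 - 5*C/2 (U(C) = -7/2 + (-5*(C - 5))/2 = -7/2 + (-5*(-5 + C))/2 = -7/2 + (25 - 5*C)/2 = -7/2 + (25/2 - 5*C/2) = 9 - 5*C/2)
1/(77955 + ((U(W(-4, -6)) - 5842) - 24317)) = 1/(77955 + (((9 - 5/2*5) - 5842) - 24317)) = 1/(77955 + (((9 - 25/2) - 5842) - 24317)) = 1/(77955 + ((-7/2 - 5842) - 24317)) = 1/(77955 + (-11691/2 - 24317)) = 1/(77955 - 60325/2) = 1/(95585/2) = 2/95585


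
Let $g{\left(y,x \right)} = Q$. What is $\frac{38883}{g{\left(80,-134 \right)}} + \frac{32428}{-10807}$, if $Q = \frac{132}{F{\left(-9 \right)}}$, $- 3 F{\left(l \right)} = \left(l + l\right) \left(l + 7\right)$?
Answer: $- \frac{420565289}{118877} \approx -3537.8$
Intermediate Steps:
$F{\left(l \right)} = - \frac{2 l \left(7 + l\right)}{3}$ ($F{\left(l \right)} = - \frac{\left(l + l\right) \left(l + 7\right)}{3} = - \frac{2 l \left(7 + l\right)}{3}$)
$Q = -11$ ($Q = \frac{132}{\left(- \frac{2}{3}\right) \left(-9\right) \left(7 - 9\right)} = \frac{132}{\left(- \frac{2}{3}\right) \left(-9\right) \left(-2\right)} = \frac{132}{-12} = 132 \left(- \frac{1}{12}\right) = -11$)
$g{\left(y,x \right)} = -11$
$\frac{38883}{g{\left(80,-134 \right)}} + \frac{32428}{-10807} = \frac{38883}{-11} + \frac{32428}{-10807} = 38883 \left(- \frac{1}{11}\right) + 32428 \left(- \frac{1}{10807}\right) = - \frac{38883}{11} - \frac{32428}{10807} = - \frac{420565289}{118877}$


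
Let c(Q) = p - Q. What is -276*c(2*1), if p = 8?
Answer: -1656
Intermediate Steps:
c(Q) = 8 - Q
-276*c(2*1) = -276*(8 - 2) = -276*6 = -1656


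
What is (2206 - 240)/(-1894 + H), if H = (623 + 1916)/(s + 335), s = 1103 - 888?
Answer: -1081300/1039161 ≈ -1.0406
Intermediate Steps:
s = 215
H = 2539/550 (H = (623 + 1916)/(215 + 335) = 2539/550 ≈ 4.6164)
(2206 - 240)/(-1894 + H) = (2206 - 240)/(-1894 + 2539/550) = 1966/(-1039161/550) = 1966*(-550/1039161) = -1081300/1039161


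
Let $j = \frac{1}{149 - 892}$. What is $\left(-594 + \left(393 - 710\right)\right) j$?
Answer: $\frac{911}{743} \approx 1.2261$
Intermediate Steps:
$j = - \frac{1}{743}$ ($j = \frac{1}{-743} = - \frac{1}{743} \approx -0.0013459$)
$\left(-594 + \left(393 - 710\right)\right) j = \left(-594 + \left(393 - 710\right)\right) \left(- \frac{1}{743}\right) = \left(-594 - 317\right) \left(- \frac{1}{743}\right) = \left(-911\right) \left(- \frac{1}{743}\right) = \frac{911}{743}$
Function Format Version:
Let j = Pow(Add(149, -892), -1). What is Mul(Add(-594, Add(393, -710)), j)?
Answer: Rational(911, 743) ≈ 1.2261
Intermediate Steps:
j = Rational(-1, 743) (j = Pow(-743, -1) = Rational(-1, 743) ≈ -0.0013459)
Mul(Add(-594, Add(393, -710)), j) = Mul(Add(-594, Add(393, -710)), Rational(-1, 743)) = Mul(Add(-594, -317), Rational(-1, 743)) = Mul(-911, Rational(-1, 743)) = Rational(911, 743)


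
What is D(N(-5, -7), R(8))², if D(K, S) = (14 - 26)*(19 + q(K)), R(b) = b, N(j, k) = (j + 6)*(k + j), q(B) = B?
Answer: 7056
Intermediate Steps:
N(j, k) = (6 + j)*(j + k)
D(K, S) = -228 - 12*K (D(K, S) = (14 - 26)*(19 + K) = -12*(19 + K) = -228 - 12*K)
D(N(-5, -7), R(8))² = (-228 - 12*((-5)² + 6*(-5) + 6*(-7) - 5*(-7)))² = (-228 - 12*(25 - 30 - 42 + 35))² = (-228 - 12*(-12))² = (-228 + 144)² = (-84)² = 7056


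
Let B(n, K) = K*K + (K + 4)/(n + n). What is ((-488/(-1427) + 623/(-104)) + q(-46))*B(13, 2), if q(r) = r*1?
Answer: -421577035/1929304 ≈ -218.51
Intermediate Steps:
q(r) = r
B(n, K) = K**2 + (4 + K)/(2*n) (B(n, K) = K**2 + (4 + K)/((2*n)) = K**2 + (4 + K)*(1/(2*n)) = K**2 + (4 + K)/(2*n))
((-488/(-1427) + 623/(-104)) + q(-46))*B(13, 2) = ((-488/(-1427) + 623/(-104)) - 46)*((2 + (1/2)*2 + 13*2**2)/13) = ((-488*(-1/1427) + 623*(-1/104)) - 46)*((2 + 1 + 13*4)/13) = ((488/1427 - 623/104) - 46)*((2 + 1 + 52)/13) = (-838269/148408 - 46)*((1/13)*55) = -7665037/148408*55/13 = -421577035/1929304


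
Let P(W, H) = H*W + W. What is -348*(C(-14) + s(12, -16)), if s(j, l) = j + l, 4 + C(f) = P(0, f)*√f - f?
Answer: -2088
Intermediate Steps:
P(W, H) = W + H*W
C(f) = -4 - f (C(f) = -4 + ((0*(1 + f))*√f - f) = -4 + (0*√f - f) = -4 + (0 - f) = -4 - f)
-348*(C(-14) + s(12, -16)) = -348*((-4 - 1*(-14)) + (12 - 16)) = -348*((-4 + 14) - 4) = -348*(10 - 4) = -348*6 = -2088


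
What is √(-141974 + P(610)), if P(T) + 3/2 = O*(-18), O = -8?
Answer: I*√567326/2 ≈ 376.61*I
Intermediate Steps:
P(T) = 285/2 (P(T) = -3/2 - 8*(-18) = -3/2 + 144 = 285/2)
√(-141974 + P(610)) = √(-141974 + 285/2) = √(-283663/2) = I*√567326/2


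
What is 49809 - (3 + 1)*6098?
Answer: 25417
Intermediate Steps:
49809 - (3 + 1)*6098 = 49809 - 4*6098 = 49809 - 1*24392 = 49809 - 24392 = 25417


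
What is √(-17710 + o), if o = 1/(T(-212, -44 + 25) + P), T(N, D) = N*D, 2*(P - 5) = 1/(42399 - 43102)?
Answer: 2*I*√142359185971119302/5670397 ≈ 133.08*I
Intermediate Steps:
P = 7029/1406 (P = 5 + 1/(2*(42399 - 43102)) = 5 + (½)/(-703) = 5 + (½)*(-1/703) = 5 - 1/1406 = 7029/1406 ≈ 4.9993)
T(N, D) = D*N
o = 1406/5670397 (o = 1/((-44 + 25)*(-212) + 7029/1406) = 1/(-19*(-212) + 7029/1406) = 1/(4028 + 7029/1406) = 1/(5670397/1406) = 1406/5670397 ≈ 0.00024795)
√(-17710 + o) = √(-17710 + 1406/5670397) = √(-100422729464/5670397) = 2*I*√142359185971119302/5670397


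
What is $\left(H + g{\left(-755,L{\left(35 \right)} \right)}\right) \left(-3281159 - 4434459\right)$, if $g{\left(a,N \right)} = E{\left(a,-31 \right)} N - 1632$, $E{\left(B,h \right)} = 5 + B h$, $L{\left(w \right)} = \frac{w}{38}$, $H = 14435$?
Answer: $- \frac{5037773891976}{19} \approx -2.6515 \cdot 10^{11}$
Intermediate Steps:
$L{\left(w \right)} = \frac{w}{38}$ ($L{\left(w \right)} = w \frac{1}{38} = \frac{w}{38}$)
$g{\left(a,N \right)} = -1632 + N \left(5 - 31 a\right)$ ($g{\left(a,N \right)} = \left(5 + a \left(-31\right)\right) N - 1632 = \left(5 - 31 a\right) N - 1632 = N \left(5 - 31 a\right) - 1632 = -1632 + N \left(5 - 31 a\right)$)
$\left(H + g{\left(-755,L{\left(35 \right)} \right)}\right) \left(-3281159 - 4434459\right) = \left(14435 - \left(1632 - \frac{1}{38} \cdot 35 \left(5 - -23405\right)\right)\right) \left(-3281159 - 4434459\right) = \left(14435 - \left(1632 - \frac{35 \left(5 + 23405\right)}{38}\right)\right) \left(-7715618\right) = \left(14435 + \left(-1632 + \frac{35}{38} \cdot 23410\right)\right) \left(-7715618\right) = \left(14435 + \left(-1632 + \frac{409675}{19}\right)\right) \left(-7715618\right) = \left(14435 + \frac{378667}{19}\right) \left(-7715618\right) = \frac{652932}{19} \left(-7715618\right) = - \frac{5037773891976}{19}$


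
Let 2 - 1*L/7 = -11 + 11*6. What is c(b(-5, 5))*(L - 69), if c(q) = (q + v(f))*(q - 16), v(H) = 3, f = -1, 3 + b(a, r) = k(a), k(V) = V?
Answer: -52800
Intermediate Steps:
b(a, r) = -3 + a
L = -371 (L = 14 - 7*(-11 + 11*6) = 14 - 7*(-11 + 66) = 14 - 7*55 = 14 - 385 = -371)
c(q) = (-16 + q)*(3 + q) (c(q) = (q + 3)*(q - 16) = (3 + q)*(-16 + q) = (-16 + q)*(3 + q))
c(b(-5, 5))*(L - 69) = (-48 + (-3 - 5)² - 13*(-3 - 5))*(-371 - 69) = (-48 + (-8)² - 13*(-8))*(-440) = (-48 + 64 + 104)*(-440) = 120*(-440) = -52800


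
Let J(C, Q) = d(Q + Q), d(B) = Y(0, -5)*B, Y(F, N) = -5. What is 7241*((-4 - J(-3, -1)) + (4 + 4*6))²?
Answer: 1419236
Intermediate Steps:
d(B) = -5*B
J(C, Q) = -10*Q (J(C, Q) = -5*(Q + Q) = -10*Q)
7241*((-4 - J(-3, -1)) + (4 + 4*6))² = 7241*((-4 - (-10)*(-1)) + (4 + 4*6))² = 7241*((-4 - 1*10) + (4 + 24))² = 7241*((-4 - 10) + 28)² = 7241*(-14 + 28)² = 7241*14² = 7241*196 = 1419236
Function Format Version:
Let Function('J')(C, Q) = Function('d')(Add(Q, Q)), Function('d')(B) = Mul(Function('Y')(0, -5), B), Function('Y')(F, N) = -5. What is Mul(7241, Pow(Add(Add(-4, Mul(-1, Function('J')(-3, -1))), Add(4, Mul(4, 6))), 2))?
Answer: 1419236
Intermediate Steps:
Function('d')(B) = Mul(-5, B)
Function('J')(C, Q) = Mul(-10, Q) (Function('J')(C, Q) = Mul(-5, Add(Q, Q)) = Mul(-5, Mul(2, Q)) = Mul(-10, Q))
Mul(7241, Pow(Add(Add(-4, Mul(-1, Function('J')(-3, -1))), Add(4, Mul(4, 6))), 2)) = Mul(7241, Pow(Add(Add(-4, Mul(-1, Mul(-10, -1))), Add(4, Mul(4, 6))), 2)) = Mul(7241, Pow(Add(Add(-4, Mul(-1, 10)), Add(4, 24)), 2)) = Mul(7241, Pow(Add(Add(-4, -10), 28), 2)) = Mul(7241, Pow(Add(-14, 28), 2)) = Mul(7241, Pow(14, 2)) = Mul(7241, 196) = 1419236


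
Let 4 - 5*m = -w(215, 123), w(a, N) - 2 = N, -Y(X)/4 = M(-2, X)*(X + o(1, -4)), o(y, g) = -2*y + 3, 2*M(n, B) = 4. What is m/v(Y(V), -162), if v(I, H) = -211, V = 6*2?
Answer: -129/1055 ≈ -0.12227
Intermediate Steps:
M(n, B) = 2 (M(n, B) = (½)*4 = 2)
o(y, g) = 3 - 2*y
V = 12
Y(X) = -8 - 8*X (Y(X) = -8*(X + (3 - 2*1)) = -8*(X + (3 - 2)) = -8*(X + 1) = -8*(1 + X) = -4*(2 + 2*X) = -8 - 8*X)
w(a, N) = 2 + N
m = 129/5 (m = ⅘ - (-1)*(2 + 123)/5 = ⅘ - (-1)*125/5 = ⅘ - ⅕*(-125) = ⅘ + 25 = 129/5 ≈ 25.800)
m/v(Y(V), -162) = (129/5)/(-211) = (129/5)*(-1/211) = -129/1055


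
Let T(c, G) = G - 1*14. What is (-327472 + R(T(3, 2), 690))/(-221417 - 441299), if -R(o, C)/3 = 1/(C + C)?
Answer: 150637121/304849360 ≈ 0.49414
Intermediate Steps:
T(c, G) = -14 + G (T(c, G) = G - 14 = -14 + G)
R(o, C) = -3/(2*C) (R(o, C) = -3/(C + C) = -3*1/(2*C) = -3/(2*C))
(-327472 + R(T(3, 2), 690))/(-221417 - 441299) = (-327472 - 3/2/690)/(-221417 - 441299) = (-327472 - 3/2*1/690)/(-662716) = (-327472 - 1/460)*(-1/662716) = -150637121/460*(-1/662716) = 150637121/304849360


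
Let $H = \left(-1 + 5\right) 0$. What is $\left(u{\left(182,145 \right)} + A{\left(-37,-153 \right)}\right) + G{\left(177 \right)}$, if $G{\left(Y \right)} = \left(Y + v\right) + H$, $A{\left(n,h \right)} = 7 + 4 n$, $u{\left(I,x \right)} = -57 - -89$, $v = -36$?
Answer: $32$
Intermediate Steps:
$u{\left(I,x \right)} = 32$ ($u{\left(I,x \right)} = -57 + 89 = 32$)
$H = 0$ ($H = 4 \cdot 0 = 0$)
$G{\left(Y \right)} = -36 + Y$ ($G{\left(Y \right)} = \left(Y - 36\right) + 0 = \left(-36 + Y\right) + 0 = -36 + Y$)
$\left(u{\left(182,145 \right)} + A{\left(-37,-153 \right)}\right) + G{\left(177 \right)} = \left(32 + \left(7 + 4 \left(-37\right)\right)\right) + \left(-36 + 177\right) = \left(32 + \left(7 - 148\right)\right) + 141 = \left(32 - 141\right) + 141 = -109 + 141 = 32$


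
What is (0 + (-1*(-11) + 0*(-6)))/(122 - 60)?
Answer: 11/62 ≈ 0.17742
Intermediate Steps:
(0 + (-1*(-11) + 0*(-6)))/(122 - 60) = (0 + (11 + 0))/62 = (0 + 11)*(1/62) = 11*(1/62) = 11/62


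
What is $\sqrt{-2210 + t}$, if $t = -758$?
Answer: $2 i \sqrt{742} \approx 54.479 i$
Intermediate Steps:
$\sqrt{-2210 + t} = \sqrt{-2210 - 758} = \sqrt{-2968} = 2 i \sqrt{742}$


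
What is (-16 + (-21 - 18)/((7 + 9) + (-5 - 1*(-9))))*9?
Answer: -3231/20 ≈ -161.55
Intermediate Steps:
(-16 + (-21 - 18)/((7 + 9) + (-5 - 1*(-9))))*9 = (-16 - 39/(16 + (-5 + 9)))*9 = (-16 - 39/(16 + 4))*9 = (-16 - 39/20)*9 = -359/20*9 = -3231/20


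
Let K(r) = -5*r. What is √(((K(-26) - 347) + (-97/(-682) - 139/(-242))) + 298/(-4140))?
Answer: I*√11977732838770/235290 ≈ 14.709*I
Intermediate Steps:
√(((K(-26) - 347) + (-97/(-682) - 139/(-242))) + 298/(-4140)) = √(((-5*(-26) - 347) + (-97/(-682) - 139/(-242))) + 298/(-4140)) = √(((130 - 347) + (-97*(-1/682) - 139*(-1/242))) + 298*(-1/4140)) = √((-217 + (97/682 + 139/242)) - 149/2070) = √((-217 + 2688/3751) - 149/2070) = √(-811279/3751 - 149/2070) = √(-1679906429/7764570) = I*√11977732838770/235290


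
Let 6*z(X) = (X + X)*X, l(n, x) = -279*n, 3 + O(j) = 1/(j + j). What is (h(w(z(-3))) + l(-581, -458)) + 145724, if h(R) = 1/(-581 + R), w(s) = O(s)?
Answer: 1078303963/3503 ≈ 3.0782e+5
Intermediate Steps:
O(j) = -3 + 1/(2*j) (O(j) = -3 + 1/(j + j) = -3 + 1/(2*j))
z(X) = X²/3 (z(X) = ((X + X)*X)/6 = ((2*X)*X)/6 = (2*X²)/6 = X²/3)
w(s) = -3 + 1/(2*s)
(h(w(z(-3))) + l(-581, -458)) + 145724 = (1/(-581 + (-3 + 1/(2*(((⅓)*(-3)²))))) - 279*(-581)) + 145724 = (1/(-581 + (-3 + 1/(2*(((⅓)*9))))) + 162099) + 145724 = (1/(-581 + (-3 + (½)/3)) + 162099) + 145724 = (1/(-581 + (-3 + (½)*(⅓))) + 162099) + 145724 = (1/(-581 + (-3 + ⅙)) + 162099) + 145724 = (1/(-581 - 17/6) + 162099) + 145724 = (1/(-3503/6) + 162099) + 145724 = (-6/3503 + 162099) + 145724 = 567832791/3503 + 145724 = 1078303963/3503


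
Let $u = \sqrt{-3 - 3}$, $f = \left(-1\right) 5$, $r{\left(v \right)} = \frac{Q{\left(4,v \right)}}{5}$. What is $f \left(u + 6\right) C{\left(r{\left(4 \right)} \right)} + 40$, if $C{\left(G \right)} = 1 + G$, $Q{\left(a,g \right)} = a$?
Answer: $-14 - 9 i \sqrt{6} \approx -14.0 - 22.045 i$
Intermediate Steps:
$r{\left(v \right)} = \frac{4}{5}$
$f = -5$
$u = i \sqrt{6}$ ($u = \sqrt{-6} = i \sqrt{6} \approx 2.4495 i$)
$f \left(u + 6\right) C{\left(r{\left(4 \right)} \right)} + 40 = - 5 \left(i \sqrt{6} + 6\right) \left(1 + \frac{4}{5}\right) + 40 = - 5 \left(6 + i \sqrt{6}\right) \frac{9}{5} + 40 = \left(-30 - 5 i \sqrt{6}\right) \frac{9}{5} + 40 = \left(-54 - 9 i \sqrt{6}\right) + 40 = -14 - 9 i \sqrt{6}$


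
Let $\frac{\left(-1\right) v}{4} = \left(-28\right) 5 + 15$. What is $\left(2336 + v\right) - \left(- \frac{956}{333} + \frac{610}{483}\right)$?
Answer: $\frac{152132674}{53613} \approx 2837.6$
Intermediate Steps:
$v = 500$ ($v = - 4 \left(\left(-28\right) 5 + 15\right) = - 4 \left(-140 + 15\right) = \left(-4\right) \left(-125\right) = 500$)
$\left(2336 + v\right) - \left(- \frac{956}{333} + \frac{610}{483}\right) = \left(2336 + 500\right) - \left(- \frac{956}{333} + \frac{610}{483}\right) = 2836 - - \frac{86206}{53613} = 2836 + \left(- \frac{610}{483} + \frac{956}{333}\right) = 2836 + \frac{86206}{53613} = \frac{152132674}{53613}$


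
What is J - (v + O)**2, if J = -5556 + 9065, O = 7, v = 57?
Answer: -587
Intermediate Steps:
J = 3509
J - (v + O)**2 = 3509 - (57 + 7)**2 = 3509 - 1*64**2 = 3509 - 1*4096 = 3509 - 4096 = -587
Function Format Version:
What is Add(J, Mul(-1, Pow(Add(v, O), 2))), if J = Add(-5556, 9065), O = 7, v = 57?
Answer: -587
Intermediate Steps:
J = 3509
Add(J, Mul(-1, Pow(Add(v, O), 2))) = Add(3509, Mul(-1, Pow(Add(57, 7), 2))) = Add(3509, Mul(-1, Pow(64, 2))) = Add(3509, Mul(-1, 4096)) = Add(3509, -4096) = -587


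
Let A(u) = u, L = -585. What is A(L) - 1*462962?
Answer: -463547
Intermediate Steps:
A(L) - 1*462962 = -585 - 1*462962 = -585 - 462962 = -463547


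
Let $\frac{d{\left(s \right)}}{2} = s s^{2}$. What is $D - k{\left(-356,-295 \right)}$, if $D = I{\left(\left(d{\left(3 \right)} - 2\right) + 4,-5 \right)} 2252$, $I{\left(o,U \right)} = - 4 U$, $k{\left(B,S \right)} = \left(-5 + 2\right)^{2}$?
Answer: $45031$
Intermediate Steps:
$d{\left(s \right)} = 2 s^{3}$ ($d{\left(s \right)} = 2 s s^{2} = 2 s^{3}$)
$k{\left(B,S \right)} = 9$ ($k{\left(B,S \right)} = \left(-3\right)^{2} = 9$)
$D = 45040$ ($D = \left(-4\right) \left(-5\right) 2252 = 20 \cdot 2252 = 45040$)
$D - k{\left(-356,-295 \right)} = 45040 - 9 = 45031$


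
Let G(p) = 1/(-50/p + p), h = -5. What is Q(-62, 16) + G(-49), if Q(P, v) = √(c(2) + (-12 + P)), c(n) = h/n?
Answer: -49/2351 + 3*I*√34/2 ≈ -0.020842 + 8.7464*I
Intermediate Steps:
c(n) = -5/n
Q(P, v) = √(-29/2 + P) (Q(P, v) = √(-5/2 + (-12 + P)) = √(-29/2 + P))
G(p) = 1/(p - 50/p)
Q(-62, 16) + G(-49) = √(-58 + 4*(-62))/2 - 49/(-50 + (-49)²) = √(-58 - 248)/2 - 49/(-50 + 2401) = √(-306)/2 - 49/2351 = (3*I*√34)/2 - 49*1/2351 = 3*I*√34/2 - 49/2351 = -49/2351 + 3*I*√34/2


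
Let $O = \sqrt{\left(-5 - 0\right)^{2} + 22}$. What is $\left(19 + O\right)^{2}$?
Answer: $\left(19 + \sqrt{47}\right)^{2} \approx 668.51$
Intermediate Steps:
$O = \sqrt{47}$ ($O = \sqrt{\left(-5 + 0\right)^{2} + 22} = \sqrt{\left(-5\right)^{2} + 22} = \sqrt{25 + 22} = \sqrt{47} \approx 6.8557$)
$\left(19 + O\right)^{2} = \left(19 + \sqrt{47}\right)^{2}$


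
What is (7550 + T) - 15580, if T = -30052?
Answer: -38082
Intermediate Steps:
(7550 + T) - 15580 = (7550 - 30052) - 15580 = -22502 - 15580 = -38082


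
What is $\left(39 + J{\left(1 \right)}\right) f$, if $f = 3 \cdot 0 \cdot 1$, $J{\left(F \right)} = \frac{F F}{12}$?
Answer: $0$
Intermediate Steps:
$J{\left(F \right)} = \frac{F^{2}}{12}$ ($J{\left(F \right)} = F^{2} \cdot \frac{1}{12} = \frac{F^{2}}{12}$)
$f = 0$ ($f = 0 \cdot 1 = 0$)
$\left(39 + J{\left(1 \right)}\right) f = \left(39 + \frac{1^{2}}{12}\right) 0 = \left(39 + \frac{1}{12} \cdot 1\right) 0 = \left(39 + \frac{1}{12}\right) 0 = \frac{469}{12} \cdot 0 = 0$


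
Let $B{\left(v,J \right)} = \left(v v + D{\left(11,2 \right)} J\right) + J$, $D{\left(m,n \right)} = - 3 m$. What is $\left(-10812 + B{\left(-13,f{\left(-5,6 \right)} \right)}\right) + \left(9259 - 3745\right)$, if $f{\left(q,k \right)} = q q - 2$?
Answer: $-5865$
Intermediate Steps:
$f{\left(q,k \right)} = -2 + q^{2}$ ($f{\left(q,k \right)} = q^{2} - 2 = -2 + q^{2}$)
$B{\left(v,J \right)} = v^{2} - 32 J$ ($B{\left(v,J \right)} = \left(v v + \left(-3\right) 11 J\right) + J = \left(v^{2} - 33 J\right) + J = v^{2} - 32 J$)
$\left(-10812 + B{\left(-13,f{\left(-5,6 \right)} \right)}\right) + \left(9259 - 3745\right) = \left(-10812 + \left(\left(-13\right)^{2} - 32 \left(-2 + \left(-5\right)^{2}\right)\right)\right) + \left(9259 - 3745\right) = \left(-10812 + \left(169 - 32 \left(-2 + 25\right)\right)\right) + 5514 = \left(-10812 + \left(169 - 736\right)\right) + 5514 = \left(-10812 - 567\right) + 5514 = -11379 + 5514 = -5865$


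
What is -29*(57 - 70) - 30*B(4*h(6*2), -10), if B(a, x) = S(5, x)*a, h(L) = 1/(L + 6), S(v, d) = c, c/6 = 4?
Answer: 217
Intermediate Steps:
c = 24 (c = 6*4 = 24)
S(v, d) = 24
h(L) = 1/(6 + L)
B(a, x) = 24*a
-29*(57 - 70) - 30*B(4*h(6*2), -10) = -29*(57 - 70) - 720*4/(6 + 6*2) = -29*(-13) - 720*4/(6 + 12) = 377 - 720*4/18 = 377 - 720*4*(1/18) = 377 - 720*2/9 = 377 - 30*16/3 = 377 - 160 = 217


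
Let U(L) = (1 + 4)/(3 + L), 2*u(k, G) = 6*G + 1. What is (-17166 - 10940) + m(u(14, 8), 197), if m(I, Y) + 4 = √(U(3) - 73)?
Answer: -28110 + I*√2598/6 ≈ -28110.0 + 8.4951*I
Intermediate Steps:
u(k, G) = ½ + 3*G (u(k, G) = (6*G + 1)/2 = (1 + 6*G)/2 = ½ + 3*G)
U(L) = 5/(3 + L)
m(I, Y) = -4 + I*√2598/6 (m(I, Y) = -4 + √(5/(3 + 3) - 73) = -4 + √(5/6 - 73) = -4 + √(5*(⅙) - 73) = -4 + √(⅚ - 73) = -4 + √(-433/6) = -4 + I*√2598/6)
(-17166 - 10940) + m(u(14, 8), 197) = (-17166 - 10940) + (-4 + I*√2598/6) = -28106 + (-4 + I*√2598/6) = -28110 + I*√2598/6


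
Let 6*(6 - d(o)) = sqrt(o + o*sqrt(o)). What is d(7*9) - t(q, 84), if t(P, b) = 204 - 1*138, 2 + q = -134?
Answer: -60 - sqrt(7 + 21*sqrt(7))/2 ≈ -63.955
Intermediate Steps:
q = -136 (q = -2 - 134 = -136)
t(P, b) = 66 (t(P, b) = 204 - 138 = 66)
d(o) = 6 - sqrt(o + o**(3/2))/6 (d(o) = 6 - sqrt(o + o*sqrt(o))/6 = 6 - sqrt(o + o**(3/2))/6)
d(7*9) - t(q, 84) = (6 - sqrt(7*9 + (7*9)**(3/2))/6) - 1*66 = (6 - sqrt(63 + 63**(3/2))/6) - 66 = (6 - sqrt(63 + 189*sqrt(7))/6) - 66 = -60 - sqrt(63 + 189*sqrt(7))/6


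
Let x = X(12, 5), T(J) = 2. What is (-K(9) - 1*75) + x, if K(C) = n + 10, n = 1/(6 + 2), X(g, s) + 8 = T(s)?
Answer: -729/8 ≈ -91.125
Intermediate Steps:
X(g, s) = -6 (X(g, s) = -8 + 2 = -6)
n = ⅛ (n = 1/8 = ⅛ ≈ 0.12500)
x = -6
K(C) = 81/8 (K(C) = ⅛ + 10 = 81/8)
(-K(9) - 1*75) + x = (-1*81/8 - 1*75) - 6 = (-81/8 - 75) - 6 = -681/8 - 6 = -729/8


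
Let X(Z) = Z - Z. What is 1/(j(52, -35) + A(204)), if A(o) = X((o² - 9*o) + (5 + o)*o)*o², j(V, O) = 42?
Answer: 1/42 ≈ 0.023810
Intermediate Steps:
X(Z) = 0
A(o) = 0 (A(o) = 0*o² = 0)
1/(j(52, -35) + A(204)) = 1/(42 + 0) = 1/42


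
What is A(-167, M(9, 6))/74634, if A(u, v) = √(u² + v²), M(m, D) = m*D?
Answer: √30805/74634 ≈ 0.0023517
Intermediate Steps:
M(m, D) = D*m
A(-167, M(9, 6))/74634 = √((-167)² + (6*9)²)/74634 = √(27889 + 54²)*(1/74634) = √(27889 + 2916)*(1/74634) = √30805*(1/74634) = √30805/74634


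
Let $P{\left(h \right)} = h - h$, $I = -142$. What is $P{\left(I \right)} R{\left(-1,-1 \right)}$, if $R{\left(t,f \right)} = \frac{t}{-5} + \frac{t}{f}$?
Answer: $0$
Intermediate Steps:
$R{\left(t,f \right)} = - \frac{t}{5} + \frac{t}{f}$ ($R{\left(t,f \right)} = t \left(- \frac{1}{5}\right) + \frac{t}{f} = - \frac{t}{5} + \frac{t}{f}$)
$P{\left(h \right)} = 0$
$P{\left(I \right)} R{\left(-1,-1 \right)} = 0 \left(\left(- \frac{1}{5}\right) \left(-1\right) - \frac{1}{-1}\right) = 0 \left(\frac{1}{5} - -1\right) = 0 \left(\frac{1}{5} + 1\right) = 0 \cdot \frac{6}{5} = 0$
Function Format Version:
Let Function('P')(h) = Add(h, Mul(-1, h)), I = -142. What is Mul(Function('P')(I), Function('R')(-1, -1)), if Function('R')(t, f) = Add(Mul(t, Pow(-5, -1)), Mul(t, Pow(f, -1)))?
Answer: 0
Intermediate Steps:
Function('R')(t, f) = Add(Mul(Rational(-1, 5), t), Mul(t, Pow(f, -1))) (Function('R')(t, f) = Add(Mul(t, Rational(-1, 5)), Mul(t, Pow(f, -1))) = Add(Mul(Rational(-1, 5), t), Mul(t, Pow(f, -1))))
Function('P')(h) = 0
Mul(Function('P')(I), Function('R')(-1, -1)) = Mul(0, Add(Mul(Rational(-1, 5), -1), Mul(-1, Pow(-1, -1)))) = Mul(0, Add(Rational(1, 5), Mul(-1, -1))) = Mul(0, Add(Rational(1, 5), 1)) = Mul(0, Rational(6, 5)) = 0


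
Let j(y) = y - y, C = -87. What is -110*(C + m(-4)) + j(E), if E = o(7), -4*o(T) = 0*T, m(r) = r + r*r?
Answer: 8250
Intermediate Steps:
m(r) = r + r**2
o(T) = 0 (o(T) = -0*T = -1/4*0 = 0)
E = 0
j(y) = 0
-110*(C + m(-4)) + j(E) = -110*(-87 - 4*(1 - 4)) + 0 = -110*(-87 - 4*(-3)) + 0 = -110*(-87 + 12) + 0 = -110*(-75) + 0 = 8250 + 0 = 8250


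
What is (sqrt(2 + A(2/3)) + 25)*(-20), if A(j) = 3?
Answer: -500 - 20*sqrt(5) ≈ -544.72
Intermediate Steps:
(sqrt(2 + A(2/3)) + 25)*(-20) = (sqrt(2 + 3) + 25)*(-20) = (sqrt(5) + 25)*(-20) = (25 + sqrt(5))*(-20) = -500 - 20*sqrt(5)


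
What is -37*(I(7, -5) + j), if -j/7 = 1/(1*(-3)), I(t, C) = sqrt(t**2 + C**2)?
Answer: -259/3 - 37*sqrt(74) ≈ -404.62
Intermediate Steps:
I(t, C) = sqrt(C**2 + t**2)
j = 7/3 (j = -7/(1*(-3)) = -7/(-3) = -7*(-1/3) = 7/3 ≈ 2.3333)
-37*(I(7, -5) + j) = -37*(sqrt((-5)**2 + 7**2) + 7/3) = -37*(sqrt(25 + 49) + 7/3) = -37*(sqrt(74) + 7/3) = -37*(7/3 + sqrt(74)) = -259/3 - 37*sqrt(74)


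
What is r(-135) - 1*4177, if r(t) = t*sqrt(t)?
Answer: -4177 - 405*I*sqrt(15) ≈ -4177.0 - 1568.6*I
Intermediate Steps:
r(t) = t**(3/2)
r(-135) - 1*4177 = (-135)**(3/2) - 1*4177 = -405*I*sqrt(15) - 4177 = -4177 - 405*I*sqrt(15)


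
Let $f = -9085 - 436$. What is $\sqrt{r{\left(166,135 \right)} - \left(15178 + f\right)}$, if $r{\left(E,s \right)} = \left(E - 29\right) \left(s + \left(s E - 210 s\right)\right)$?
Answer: $i \sqrt{800942} \approx 894.95 i$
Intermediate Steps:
$r{\left(E,s \right)} = \left(-29 + E\right) \left(- 209 s + E s\right)$ ($r{\left(E,s \right)} = \left(-29 + E\right) \left(s + \left(E s - 210 s\right)\right) = \left(-29 + E\right) \left(s + \left(- 210 s + E s\right)\right) = \left(-29 + E\right) \left(- 209 s + E s\right)$)
$f = -9521$
$\sqrt{r{\left(166,135 \right)} - \left(15178 + f\right)} = \sqrt{135 \left(6061 + 166^{2} - 39508\right) - 5657} = \sqrt{135 \left(6061 + 27556 - 39508\right) + \left(-15178 + 9521\right)} = \sqrt{135 \left(-5891\right) - 5657} = \sqrt{-795285 - 5657} = \sqrt{-800942} = i \sqrt{800942}$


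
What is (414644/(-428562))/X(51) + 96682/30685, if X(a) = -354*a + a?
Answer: 21939799681088/6963150021615 ≈ 3.1508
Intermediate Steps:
X(a) = -353*a
(414644/(-428562))/X(51) + 96682/30685 = (414644/(-428562))/((-353*51)) + 96682/30685 = (414644*(-1/428562))/(-18003) + 96682*(1/30685) = -207322/214281*(-1/18003) + 96682/30685 = 207322/3857700843 + 96682/30685 = 21939799681088/6963150021615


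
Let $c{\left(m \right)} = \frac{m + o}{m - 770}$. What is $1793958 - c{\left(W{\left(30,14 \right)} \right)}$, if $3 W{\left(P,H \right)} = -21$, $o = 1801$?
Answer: $\frac{464635720}{259} \approx 1.794 \cdot 10^{6}$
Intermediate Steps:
$W{\left(P,H \right)} = -7$ ($W{\left(P,H \right)} = \frac{1}{3} \left(-21\right) = -7$)
$c{\left(m \right)} = \frac{1801 + m}{-770 + m}$ ($c{\left(m \right)} = \frac{m + 1801}{m - 770} = \frac{1801 + m}{-770 + m}$)
$1793958 - c{\left(W{\left(30,14 \right)} \right)} = 1793958 - \frac{1801 - 7}{-770 - 7} = 1793958 - \frac{1}{-777} \cdot 1794 = 1793958 - \left(- \frac{1}{777}\right) 1794 = 1793958 - - \frac{598}{259} = 1793958 + \frac{598}{259} = \frac{464635720}{259}$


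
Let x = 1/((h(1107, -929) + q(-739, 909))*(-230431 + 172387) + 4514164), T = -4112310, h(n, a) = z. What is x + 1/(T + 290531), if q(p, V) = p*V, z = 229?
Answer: -38978515353/148981877421997828 ≈ -2.6163e-7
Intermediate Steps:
h(n, a) = 229
q(p, V) = V*p
x = 1/38982337132 (x = 1/((229 + 909*(-739))*(-230431 + 172387) + 4514164) = 1/((229 - 671751)*(-58044) + 4514164) = 1/(-671522*(-58044) + 4514164) = 1/(38977822968 + 4514164) = 1/38982337132 ≈ 2.5653e-11)
x + 1/(T + 290531) = 1/38982337132 + 1/(-4112310 + 290531) = 1/38982337132 + 1/(-3821779) = 1/38982337132 - 1/3821779 = -38978515353/148981877421997828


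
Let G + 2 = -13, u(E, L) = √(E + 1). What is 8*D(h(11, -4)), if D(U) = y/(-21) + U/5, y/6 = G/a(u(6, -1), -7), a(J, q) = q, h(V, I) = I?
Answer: -2768/245 ≈ -11.298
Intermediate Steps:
u(E, L) = √(1 + E)
G = -15 (G = -2 - 13 = -15)
y = 90/7 (y = 6*(-15/(-7)) = 6*(-15*(-⅐)) = 6*(15/7) = 90/7 ≈ 12.857)
D(U) = -30/49 + U/5 (D(U) = (90/7)/(-21) + U/5 = (90/7)*(-1/21) + U*(⅕) = -30/49 + U/5)
8*D(h(11, -4)) = 8*(-30/49 + (⅕)*(-4)) = 8*(-30/49 - ⅘) = 8*(-346/245) = -2768/245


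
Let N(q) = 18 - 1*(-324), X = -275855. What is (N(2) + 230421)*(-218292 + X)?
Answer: -114030844161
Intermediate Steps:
N(q) = 342 (N(q) = 18 + 324 = 342)
(N(2) + 230421)*(-218292 + X) = (342 + 230421)*(-218292 - 275855) = 230763*(-494147) = -114030844161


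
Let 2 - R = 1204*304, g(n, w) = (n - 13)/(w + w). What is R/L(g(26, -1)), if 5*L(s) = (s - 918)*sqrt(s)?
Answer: -3660140*I*sqrt(26)/24037 ≈ -776.43*I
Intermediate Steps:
g(n, w) = (-13 + n)/(2*w) (g(n, w) = (-13 + n)/((2*w)) = (-13 + n)*(1/(2*w)) = (-13 + n)/(2*w))
L(s) = sqrt(s)*(-918 + s)/5 (L(s) = ((s - 918)*sqrt(s))/5 = ((-918 + s)*sqrt(s))/5 = (sqrt(s)*(-918 + s))/5 = sqrt(s)*(-918 + s)/5)
R = -366014 (R = 2 - 1204*304 = 2 - 1*366016 = 2 - 366016 = -366014)
R/L(g(26, -1)) = -366014*(-5*I*sqrt(2)/((-918 + (1/2)*(-13 + 26)/(-1))*sqrt(-13 + 26))) = -366014*(-5*I*sqrt(26)/(13*(-918 + (1/2)*(-1)*13))) = -366014*(-5*I*sqrt(26)/(13*(-918 - 13/2))) = -366014*10*I*sqrt(26)/24037 = -3660140*I*sqrt(26)/24037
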